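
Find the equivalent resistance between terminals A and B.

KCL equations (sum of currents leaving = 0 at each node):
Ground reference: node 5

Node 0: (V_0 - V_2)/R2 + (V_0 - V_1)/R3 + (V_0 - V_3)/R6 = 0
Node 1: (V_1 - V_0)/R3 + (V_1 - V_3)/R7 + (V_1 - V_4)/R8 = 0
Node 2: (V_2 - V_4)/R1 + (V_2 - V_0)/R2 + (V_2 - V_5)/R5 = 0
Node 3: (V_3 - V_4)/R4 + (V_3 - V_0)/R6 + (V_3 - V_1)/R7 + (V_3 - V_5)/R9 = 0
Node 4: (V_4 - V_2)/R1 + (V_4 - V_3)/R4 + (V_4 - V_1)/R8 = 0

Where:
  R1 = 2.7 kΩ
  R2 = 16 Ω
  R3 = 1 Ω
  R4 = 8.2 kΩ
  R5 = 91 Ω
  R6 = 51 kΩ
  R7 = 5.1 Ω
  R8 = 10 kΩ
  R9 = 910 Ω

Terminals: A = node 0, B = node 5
The network is not a plain series/parallel combination. Inject a 1 A test current into terminal A (node 0) and return it from terminal B (node 5); then R_eq = V_A / (1 A).
Nodal analysis, taking node 5 as the 0 V reference.
Current source I_test pushes 1 A into node 0 and draws it out of node 5.
KCL at each unknown node (sum of currents leaving = 0; resistances in Ω):
  Node 0: (V_0 - V_2)/16 + (V_0 - V_1)/1 + (V_0 - V_3)/51000 - 1 = 0
  Node 1: (V_1 - V_0)/1 + (V_1 - V_3)/5.1 + (V_1 - V_4)/10000 = 0
  Node 2: (V_2 - V_0)/16 + (V_2 - V_4)/2700 + (V_2 - 0)/91 = 0
  Node 3: (V_3 - V_0)/51000 + (V_3 - V_1)/5.1 + (V_3 - V_4)/8200 + (V_3 - 0)/910 = 0
  Node 4: (V_4 - V_1)/10000 + (V_4 - V_2)/2700 + (V_4 - V_3)/8200 = 0
Collecting terms (coefficients in siemens):
  1.063·V_0 - 1·V_1 - 0.0625·V_2 - 0.00001961·V_3 = 1
  1.196·V_1 - 1·V_0 - 0.1961·V_3 - 0.0001·V_4 = 0
  0.07386·V_2 - 0.0625·V_0 - 0.0003704·V_4 = 0
  0.1973·V_3 - 0.00001961·V_0 - 0.1961·V_1 - 0.000122·V_4 = 0
  0.0005923·V_4 - 0.0001·V_1 - 0.0003704·V_2 - 0.000122·V_3 = 0
Solving these 5 simultaneous equations (Gaussian elimination) gives:
  V_0 = 95.78 V, V_1 = 95.68 V, V_2 = 81.49 V, V_3 = 95.14 V
  V_4 = 86.69 V
R_eq = V_0 / 1 A = 95.78 Ω

Final answer: 95.78 Ω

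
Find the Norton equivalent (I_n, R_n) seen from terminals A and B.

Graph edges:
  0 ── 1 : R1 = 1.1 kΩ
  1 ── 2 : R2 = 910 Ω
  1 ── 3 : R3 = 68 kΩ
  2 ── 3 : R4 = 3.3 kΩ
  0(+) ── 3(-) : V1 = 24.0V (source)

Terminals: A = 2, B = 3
Find the Thévenin equivalent first; then I_n = V_th/R_th and R_n = R_th.
Step 1 — V_th is the open-circuit voltage V_A - V_B (nothing connected across the terminals).
Nodal analysis, taking node 3 as the 0 V reference.
Source V1 fixes V_0 = 24 V.
KCL at each unknown node (sum of currents leaving = 0; resistances in Ω):
  Node 1: (V_1 - 24)/1100 + (V_1 - V_2)/910 + (V_1 - 0)/68000 = 0
  Node 2: (V_2 - V_1)/910 + (V_2 - 0)/3300 = 0
Collecting terms (coefficients in siemens):
  0.002023·V_1 - 0.001099·V_2 = 0.02182
  0.001402·V_2 - 0.001099·V_1 = 0
Determinant D = (0.002023)(0.001402) - (-0.001099)(-0.001099) = 0.000001628
V_1 = [(0.02182)(0.001402) - (-0.001099)(0)]/D = 18.79 V
V_2 = [(0.002023)(0) - (0.02182)(-0.001099)]/D = 14.73 V
V_th = V_2 - V_3 = 14.73 - 0 = 14.73 V
Step 2 — R_th: zero the source — replace V1 by a short circuit (node 3 merges into node 0) — and find the resistance seen between A (node 2) and B (node 0).
Reduce the network between node 2 (A) and node 0 (B) by series/parallel combination:
  Rp1 = R1 ‖ R3 (parallel, both between nodes 0 and 1) = 1/(1/1100 + 1/68000) = 1082 Ω
  Rs1 = R2 + Rp1 (series, joined only at node 1) = 910 + 1082 = 1992 Ω
  Rp2 = R4 ‖ Rs1 (parallel, both between nodes 0 and 2) = 1/(1/3300 + 1/1992) = 1242 Ω
R_th = 1.242 kΩ
I_n = V_th/R_th = 14.73/1242 = 0.01185 A, and R_n = R_th = 1.242 kΩ

Final answer: I_n = 0.01185 A, R_n = 1.242 kΩ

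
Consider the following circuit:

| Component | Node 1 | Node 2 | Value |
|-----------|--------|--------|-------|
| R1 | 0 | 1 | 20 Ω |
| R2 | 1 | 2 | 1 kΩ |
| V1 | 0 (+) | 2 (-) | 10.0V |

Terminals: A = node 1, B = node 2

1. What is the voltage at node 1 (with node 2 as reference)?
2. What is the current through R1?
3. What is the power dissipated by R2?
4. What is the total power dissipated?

Nodal analysis, taking node 2 as the 0 V reference.
Source V1 fixes V_0 = 10 V.
KCL at each unknown node (sum of currents leaving = 0; resistances in Ω):
  Node 1: (V_1 - 10)/20 + (V_1 - 0)/1000 = 0
Collecting terms: 0.051 × V_1 = 0.5  =>  V_1 = 9.804 V
Part 1:
  Read off the nodal solution: V_1 = 9.804 V
Part 2:
  I_R1 = (V_0 - V_1)/R1 = (10 - 9.804)/20 = 0.009804 A
  Magnitude: I_R1 = 0.009804 A
Part 3:
  I_R2 = (V_1 - V_2)/R2 = (9.804 - 0)/1000 = 0.009804 A
  P_R2 = I_R2² × R2 = (0.009804)² × 1000 = 0.09612 W
Part 4:
  Power in each resistor, P = (ΔV)²/R:
    P_R1 = (10 - 9.804)²/20 = 0.001922 W
    P_R2 = (9.804 - 0)²/1000 = 0.09612 W
  P_total = P_R1 + P_R2 = 0.09804 W

Final answers:
1. V_1 = 9.804 V
2. I_R1 = 0.009804 A
3. P_R2 = 0.09612 W
4. P_total = 0.09804 W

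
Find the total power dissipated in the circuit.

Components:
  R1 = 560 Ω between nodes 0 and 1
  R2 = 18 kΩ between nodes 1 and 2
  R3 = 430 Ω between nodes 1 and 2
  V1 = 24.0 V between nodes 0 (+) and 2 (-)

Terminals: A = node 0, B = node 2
Nodal analysis, taking node 2 as the 0 V reference.
Source V1 fixes V_0 = 24 V.
KCL at each unknown node (sum of currents leaving = 0; resistances in Ω):
  Node 1: (V_1 - 24)/560 + (V_1 - 0)/18000 + (V_1 - 0)/430 = 0
Collecting terms: 0.004167 × V_1 = 0.04286  =>  V_1 = 10.29 V
Power in each resistor, P = (ΔV)²/R:
  P_R1 = (24 - 10.29)²/560 = 0.3359 W
  P_R2 = (10.29 - 0)²/18000 = 0.005877 W
  P_R3 = (10.29 - 0)²/430 = 0.246 W
P_total = P_R1 + P_R2 + P_R3 = 0.5878 W

Final answer: 0.5878 W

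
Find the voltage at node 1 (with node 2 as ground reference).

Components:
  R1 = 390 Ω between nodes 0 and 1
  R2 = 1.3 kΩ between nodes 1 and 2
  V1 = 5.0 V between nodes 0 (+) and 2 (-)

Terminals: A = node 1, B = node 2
Nodal analysis, taking node 2 as the 0 V reference.
Source V1 fixes V_0 = 5 V.
KCL at each unknown node (sum of currents leaving = 0; resistances in Ω):
  Node 1: (V_1 - 5)/390 + (V_1 - 0)/1300 = 0
Collecting terms: 0.003333 × V_1 = 0.01282  =>  V_1 = 3.846 V
The requested potential is V_1 = 3.846 V.

Final answer: V_1 = 3.846 V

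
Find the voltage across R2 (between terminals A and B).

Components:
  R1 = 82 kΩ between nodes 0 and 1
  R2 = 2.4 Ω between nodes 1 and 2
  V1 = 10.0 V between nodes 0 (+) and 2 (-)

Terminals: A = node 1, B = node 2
R1 and R2 are in series across V1 (node 0 → node 1 → node 2), and the output A–B is taken across R2, so this is a voltage divider.
Series current: I = V1/(R1 + R2) = 10/(82000 + 2.4) = 10/82000 = 0.0001219 A
V_R2 = I × R2 = V1 × R2/(R1 + R2) = 10 × 2.4/82000 = 0.0002927 V

Final answer: 0.0002927 V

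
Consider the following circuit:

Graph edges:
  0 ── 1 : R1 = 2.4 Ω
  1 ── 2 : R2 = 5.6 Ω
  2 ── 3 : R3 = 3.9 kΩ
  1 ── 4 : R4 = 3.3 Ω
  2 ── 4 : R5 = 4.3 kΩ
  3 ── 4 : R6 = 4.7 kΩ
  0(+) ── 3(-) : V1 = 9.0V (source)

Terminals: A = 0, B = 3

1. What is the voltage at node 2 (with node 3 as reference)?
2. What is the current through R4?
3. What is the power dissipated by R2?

Nodal analysis, taking node 3 as the 0 V reference.
Source V1 fixes V_0 = 9 V.
KCL at each unknown node (sum of currents leaving = 0; resistances in Ω):
  Node 1: (V_1 - 9)/2.4 + (V_1 - V_2)/5.6 + (V_1 - V_4)/3.3 = 0
  Node 2: (V_2 - V_1)/5.6 + (V_2 - 0)/3900 + (V_2 - V_4)/4300 = 0
  Node 4: (V_4 - V_1)/3.3 + (V_4 - V_2)/4300 + (V_4 - 0)/4700 = 0
Collecting terms (coefficients in siemens):
  0.8983·V_1 - 0.1786·V_2 - 0.303·V_4 = 3.75
  0.1791·V_2 - 0.1786·V_1 - 0.0002326·V_4 = 0
  0.3035·V_4 - 0.303·V_1 - 0.0002326·V_2 = 0
Solving these 3 simultaneous equations (Gaussian elimination) gives:
  V_1 = 8.99 V, V_2 = 8.977 V, V_4 = 8.984 V
Part 1:
  Read off the nodal solution: V_2 = 8.977 V
Part 2:
  I_R4 = (V_1 - V_4)/R4 = (8.99 - 8.984)/3.3 = 0.001913 A
  Magnitude: I_R4 = 0.001913 A
Part 3:
  I_R2 = (V_1 - V_2)/R2 = (8.99 - 8.977)/5.6 = 0.0023 A
  P_R2 = I_R2² × R2 = (0.0023)² × 5.6 = 0.00002963 W

Final answers:
1. V_2 = 8.977 V
2. I_R4 = 0.001913 A
3. P_R2 = 2.963e-05 W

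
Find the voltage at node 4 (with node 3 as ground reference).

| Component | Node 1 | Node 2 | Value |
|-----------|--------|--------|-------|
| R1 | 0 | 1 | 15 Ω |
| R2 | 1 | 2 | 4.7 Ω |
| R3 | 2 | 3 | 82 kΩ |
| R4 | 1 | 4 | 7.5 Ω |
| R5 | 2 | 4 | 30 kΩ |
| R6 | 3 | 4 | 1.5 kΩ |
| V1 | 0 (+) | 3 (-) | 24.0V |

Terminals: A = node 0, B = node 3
Nodal analysis, taking node 3 as the 0 V reference.
Source V1 fixes V_0 = 24 V.
KCL at each unknown node (sum of currents leaving = 0; resistances in Ω):
  Node 1: (V_1 - 24)/15 + (V_1 - V_2)/4.7 + (V_1 - V_4)/7.5 = 0
  Node 2: (V_2 - V_1)/4.7 + (V_2 - 0)/82000 + (V_2 - V_4)/30000 = 0
  Node 4: (V_4 - V_1)/7.5 + (V_4 - V_2)/30000 + (V_4 - 0)/1500 = 0
Collecting terms (coefficients in siemens):
  0.4128·V_1 - 0.2128·V_2 - 0.1333·V_4 = 1.6
  0.2128·V_2 - 0.2128·V_1 - 0.00003333·V_4 = 0
  0.134·V_4 - 0.1333·V_1 - 0.00003333·V_2 = 0
Solving these 3 simultaneous equations (Gaussian elimination) gives:
  V_1 = 23.76 V, V_2 = 23.76 V, V_4 = 23.64 V
The requested potential is V_4 = 23.64 V.

Final answer: V_4 = 23.64 V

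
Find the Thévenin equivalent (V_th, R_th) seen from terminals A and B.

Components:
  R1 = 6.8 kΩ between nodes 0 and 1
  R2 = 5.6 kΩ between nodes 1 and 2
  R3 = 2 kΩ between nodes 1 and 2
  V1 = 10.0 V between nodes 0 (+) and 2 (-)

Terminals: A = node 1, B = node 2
Step 1 — V_th is the open-circuit voltage V_A - V_B (nothing connected across the terminals).
Nodal analysis, taking node 2 as the 0 V reference.
Source V1 fixes V_0 = 10 V.
KCL at each unknown node (sum of currents leaving = 0; resistances in Ω):
  Node 1: (V_1 - 10)/6800 + (V_1 - 0)/5600 + (V_1 - 0)/2000 = 0
Collecting terms: 0.0008256 × V_1 = 0.001471  =>  V_1 = 1.781 V
V_th = V_1 - V_2 = 1.781 - 0 = 1.781 V
Step 2 — R_th: zero the source — replace V1 by a short circuit (node 2 merges into node 0) — and find the resistance seen between A (node 1) and B (node 0).
Reduce the network between node 1 (A) and node 0 (B) by series/parallel combination:
  Rp1 = R1 ‖ R2 ‖ R3 (parallel, all between nodes 0 and 1) = 1/(1/6800 + 1/5600 + 1/2000) = 1211 Ω
R_th = 1.211 kΩ

Final answer: V_th = 1.781 V, R_th = 1.211 kΩ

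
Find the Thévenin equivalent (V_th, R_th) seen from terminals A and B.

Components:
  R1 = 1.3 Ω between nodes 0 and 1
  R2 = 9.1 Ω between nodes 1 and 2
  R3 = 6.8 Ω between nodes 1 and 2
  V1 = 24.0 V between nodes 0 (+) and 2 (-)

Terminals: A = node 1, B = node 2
Step 1 — V_th is the open-circuit voltage V_A - V_B (nothing connected across the terminals).
Nodal analysis, taking node 2 as the 0 V reference.
Source V1 fixes V_0 = 24 V.
KCL at each unknown node (sum of currents leaving = 0; resistances in Ω):
  Node 1: (V_1 - 24)/1.3 + (V_1 - 0)/9.1 + (V_1 - 0)/6.8 = 0
Collecting terms: 1.026 × V_1 = 18.46  =>  V_1 = 17.99 V
V_th = V_1 - V_2 = 17.99 - 0 = 17.99 V
Step 2 — R_th: zero the source — replace V1 by a short circuit (node 2 merges into node 0) — and find the resistance seen between A (node 1) and B (node 0).
Reduce the network between node 1 (A) and node 0 (B) by series/parallel combination:
  Rp1 = R1 ‖ R2 ‖ R3 (parallel, all between nodes 0 and 1) = 1/(1/1.3 + 1/9.1 + 1/6.8) = 0.9745 Ω
R_th = 0.9745 Ω

Final answer: V_th = 17.99 V, R_th = 0.9745 Ω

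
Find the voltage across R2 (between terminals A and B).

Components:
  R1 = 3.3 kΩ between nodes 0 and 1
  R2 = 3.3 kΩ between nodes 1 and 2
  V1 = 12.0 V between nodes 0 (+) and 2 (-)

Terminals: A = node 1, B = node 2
R1 and R2 are in series across V1 (node 0 → node 1 → node 2), and the output A–B is taken across R2, so this is a voltage divider.
Series current: I = V1/(R1 + R2) = 12/(3300 + 3300) = 12/6600 = 0.001818 A
V_R2 = I × R2 = V1 × R2/(R1 + R2) = 12 × 3300/6600 = 6 V

Final answer: 6 V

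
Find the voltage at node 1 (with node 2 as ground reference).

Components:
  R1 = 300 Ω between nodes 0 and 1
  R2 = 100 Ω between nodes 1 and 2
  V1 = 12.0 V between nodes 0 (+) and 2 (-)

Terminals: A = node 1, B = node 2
Nodal analysis, taking node 2 as the 0 V reference.
Source V1 fixes V_0 = 12 V.
KCL at each unknown node (sum of currents leaving = 0; resistances in Ω):
  Node 1: (V_1 - 12)/300 + (V_1 - 0)/100 = 0
Collecting terms: 0.01333 × V_1 = 0.04  =>  V_1 = 3 V
The requested potential is V_1 = 3 V.

Final answer: V_1 = 3 V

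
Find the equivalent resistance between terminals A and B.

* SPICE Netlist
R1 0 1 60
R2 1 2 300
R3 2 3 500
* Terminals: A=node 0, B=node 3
Reduce the network between node 0 (A) and node 3 (B) by series/parallel combination:
  Rs1 = R1 + R2 (series, joined only at node 1) = 60 + 300 = 360 Ω
  Rs2 = R3 + Rs1 (series, joined only at node 2) = 500 + 360 = 860 Ω
R_eq = 860 Ω

Final answer: 860 Ω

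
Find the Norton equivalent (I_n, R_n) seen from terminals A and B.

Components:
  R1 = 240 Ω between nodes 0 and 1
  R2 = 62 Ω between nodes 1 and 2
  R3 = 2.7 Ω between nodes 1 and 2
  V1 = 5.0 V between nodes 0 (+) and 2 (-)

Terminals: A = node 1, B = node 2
Find the Thévenin equivalent first; then I_n = V_th/R_th and R_n = R_th.
Step 1 — V_th is the open-circuit voltage V_A - V_B (nothing connected across the terminals).
Nodal analysis, taking node 2 as the 0 V reference.
Source V1 fixes V_0 = 5 V.
KCL at each unknown node (sum of currents leaving = 0; resistances in Ω):
  Node 1: (V_1 - 5)/240 + (V_1 - 0)/62 + (V_1 - 0)/2.7 = 0
Collecting terms: 0.3907 × V_1 = 0.02083  =>  V_1 = 0.05333 V
V_th = V_1 - V_2 = 0.05333 - 0 = 0.05333 V
Step 2 — R_th: zero the source — replace V1 by a short circuit (node 2 merges into node 0) — and find the resistance seen between A (node 1) and B (node 0).
Reduce the network between node 1 (A) and node 0 (B) by series/parallel combination:
  Rp1 = R1 ‖ R2 ‖ R3 (parallel, all between nodes 0 and 1) = 1/(1/240 + 1/62 + 1/2.7) = 2.56 Ω
R_th = 2.56 Ω
I_n = V_th/R_th = 0.05333/2.56 = 0.02083 A, and R_n = R_th = 2.56 Ω

Final answer: I_n = 0.02083 A, R_n = 2.56 Ω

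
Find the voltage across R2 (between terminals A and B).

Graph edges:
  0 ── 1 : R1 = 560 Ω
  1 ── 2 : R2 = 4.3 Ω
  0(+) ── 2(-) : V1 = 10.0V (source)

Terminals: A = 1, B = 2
R1 and R2 are in series across V1 (node 0 → node 1 → node 2), and the output A–B is taken across R2, so this is a voltage divider.
Series current: I = V1/(R1 + R2) = 10/(560 + 4.3) = 10/564.3 = 0.01772 A
V_R2 = I × R2 = V1 × R2/(R1 + R2) = 10 × 4.3/564.3 = 0.0762 V

Final answer: 0.0762 V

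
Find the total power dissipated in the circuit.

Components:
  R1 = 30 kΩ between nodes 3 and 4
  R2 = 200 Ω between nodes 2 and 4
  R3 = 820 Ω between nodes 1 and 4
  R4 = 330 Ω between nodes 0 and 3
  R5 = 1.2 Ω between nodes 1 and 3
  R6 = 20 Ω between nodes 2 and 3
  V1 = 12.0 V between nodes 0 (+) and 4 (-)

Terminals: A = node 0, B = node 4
Nodal analysis, taking node 4 as the 0 V reference.
Source V1 fixes V_0 = 12 V.
KCL at each unknown node (sum of currents leaving = 0; resistances in Ω):
  Node 1: (V_1 - 0)/820 + (V_1 - V_3)/1.2 = 0
  Node 2: (V_2 - 0)/200 + (V_2 - V_3)/20 = 0
  Node 3: (V_3 - 0)/30000 + (V_3 - 12)/330 + (V_3 - V_1)/1.2 + (V_3 - V_2)/20 = 0
Collecting terms (coefficients in siemens):
  0.8346·V_1 - 0.8333·V_3 = 0
  0.055·V_2 - 0.05·V_3 = 0
  0.8864·V_3 - 0.8333·V_1 - 0.05·V_2 = 0.03636
Solving these 3 simultaneous equations (Gaussian elimination) gives:
  V_1 = 4.114 V, V_2 = 3.745 V, V_3 = 4.12 V
Power in each resistor, P = (ΔV)²/R:
  P_R1 = (4.12 - 0)²/30000 = 0.0005657 W
  P_R2 = (3.745 - 0)²/200 = 0.07013 W
  P_R3 = (4.114 - 0)²/820 = 0.02064 W
  P_R4 = (12 - 4.12)²/330 = 0.1882 W
  P_R5 = (4.114 - 4.12)²/1.2 = 0.0000302 W
  P_R6 = (3.745 - 4.12)²/20 = 0.007013 W
P_total = P_R1 + P_R2 + P_R3 + P_R4 + P_R5 + P_R6 = 0.2866 W

Final answer: 0.2866 W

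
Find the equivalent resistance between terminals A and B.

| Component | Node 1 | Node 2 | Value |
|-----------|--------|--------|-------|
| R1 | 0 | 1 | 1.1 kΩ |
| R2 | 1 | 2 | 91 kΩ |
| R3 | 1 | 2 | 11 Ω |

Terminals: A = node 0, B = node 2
Reduce the network between node 0 (A) and node 2 (B) by series/parallel combination:
  Rp1 = R2 ‖ R3 (parallel, both between nodes 1 and 2) = 1/(1/91000 + 1/11) = 11 Ω
  Rs1 = R1 + Rp1 (series, joined only at node 1) = 1100 + 11 = 1111 Ω
R_eq = 1.111 kΩ

Final answer: 1.111 kΩ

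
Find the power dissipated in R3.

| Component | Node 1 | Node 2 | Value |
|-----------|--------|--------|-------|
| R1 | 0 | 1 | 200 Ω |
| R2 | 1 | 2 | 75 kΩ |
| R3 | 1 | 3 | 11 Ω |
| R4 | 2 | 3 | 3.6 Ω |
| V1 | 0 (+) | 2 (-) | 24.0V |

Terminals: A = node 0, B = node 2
Nodal analysis, taking node 2 as the 0 V reference.
Source V1 fixes V_0 = 24 V.
KCL at each unknown node (sum of currents leaving = 0; resistances in Ω):
  Node 1: (V_1 - 24)/200 + (V_1 - 0)/75000 + (V_1 - V_3)/11 = 0
  Node 3: (V_3 - V_1)/11 + (V_3 - 0)/3.6 = 0
Collecting terms (coefficients in siemens):
  0.09592·V_1 - 0.09091·V_3 = 0.12
  0.3687·V_3 - 0.09091·V_1 = 0
Determinant D = (0.09592)(0.3687) - (-0.09091)(-0.09091) = 0.0271
V_1 = [(0.12)(0.3687) - (-0.09091)(0)]/D = 1.633 V
V_3 = [(0.09592)(0) - (0.12)(-0.09091)]/D = 0.4025 V
I_R3 = (V_1 - V_3)/R3 = (1.633 - 0.4025)/11 = 0.1118 A
P_R3 = I_R3² × R3 = (0.1118)² × 11 = 0.1375 W

Final answer: 0.1375 W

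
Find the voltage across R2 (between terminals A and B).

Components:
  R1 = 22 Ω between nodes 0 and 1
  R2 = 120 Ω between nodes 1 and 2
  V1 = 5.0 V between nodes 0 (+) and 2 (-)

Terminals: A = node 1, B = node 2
R1 and R2 are in series across V1 (node 0 → node 1 → node 2), and the output A–B is taken across R2, so this is a voltage divider.
Series current: I = V1/(R1 + R2) = 5/(22 + 120) = 5/142 = 0.03521 A
V_R2 = I × R2 = V1 × R2/(R1 + R2) = 5 × 120/142 = 4.225 V

Final answer: 4.225 V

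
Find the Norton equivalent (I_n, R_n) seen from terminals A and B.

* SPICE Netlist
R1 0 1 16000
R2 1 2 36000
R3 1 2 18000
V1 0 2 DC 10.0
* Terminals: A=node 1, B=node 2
Find the Thévenin equivalent first; then I_n = V_th/R_th and R_n = R_th.
Step 1 — V_th is the open-circuit voltage V_A - V_B (nothing connected across the terminals).
Nodal analysis, taking node 2 as the 0 V reference.
Source V1 fixes V_0 = 10 V.
KCL at each unknown node (sum of currents leaving = 0; resistances in Ω):
  Node 1: (V_1 - 10)/16000 + (V_1 - 0)/36000 + (V_1 - 0)/18000 = 0
Collecting terms: 0.0001458 × V_1 = 0.000625  =>  V_1 = 4.286 V
V_th = V_1 - V_2 = 4.286 - 0 = 4.286 V
Step 2 — R_th: zero the source — replace V1 by a short circuit (node 2 merges into node 0) — and find the resistance seen between A (node 1) and B (node 0).
Reduce the network between node 1 (A) and node 0 (B) by series/parallel combination:
  Rp1 = R1 ‖ R2 ‖ R3 (parallel, all between nodes 0 and 1) = 1/(1/16000 + 1/36000 + 1/18000) = 6857 Ω
R_th = 6.857 kΩ
I_n = V_th/R_th = 4.286/6857 = 0.000625 A, and R_n = R_th = 6.857 kΩ

Final answer: I_n = 0.000625 A, R_n = 6.857 kΩ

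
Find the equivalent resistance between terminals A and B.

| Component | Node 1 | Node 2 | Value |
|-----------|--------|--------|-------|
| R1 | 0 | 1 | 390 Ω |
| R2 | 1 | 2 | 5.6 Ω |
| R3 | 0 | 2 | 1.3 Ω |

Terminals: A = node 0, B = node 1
Reduce the network between node 0 (A) and node 1 (B) by series/parallel combination:
  Rs1 = R3 + R2 (series, joined only at node 2) = 1.3 + 5.6 = 6.9 Ω
  Rp1 = R1 ‖ Rs1 (parallel, both between nodes 0 and 1) = 1/(1/390 + 1/6.9) = 6.78 Ω
R_eq = 6.78 Ω

Final answer: 6.78 Ω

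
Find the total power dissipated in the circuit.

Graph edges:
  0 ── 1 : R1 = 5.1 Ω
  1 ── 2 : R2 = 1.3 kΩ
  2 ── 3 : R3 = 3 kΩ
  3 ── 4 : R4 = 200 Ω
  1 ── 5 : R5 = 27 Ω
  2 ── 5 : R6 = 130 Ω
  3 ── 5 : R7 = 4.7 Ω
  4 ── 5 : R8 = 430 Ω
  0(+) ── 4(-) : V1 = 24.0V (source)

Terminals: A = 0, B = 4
Nodal analysis, taking node 4 as the 0 V reference.
Source V1 fixes V_0 = 24 V.
KCL at each unknown node (sum of currents leaving = 0; resistances in Ω):
  Node 1: (V_1 - 24)/5.1 + (V_1 - V_2)/1300 + (V_1 - V_5)/27 = 0
  Node 2: (V_2 - V_1)/1300 + (V_2 - V_3)/3000 + (V_2 - V_5)/130 = 0
  Node 3: (V_3 - V_2)/3000 + (V_3 - 0)/200 + (V_3 - V_5)/4.7 = 0
  Node 5: (V_5 - V_1)/27 + (V_5 - V_2)/130 + (V_5 - V_3)/4.7 + (V_5 - 0)/430 = 0
Collecting terms (coefficients in siemens):
  0.2339·V_1 - 0.0007692·V_2 - 0.03704·V_5 = 4.706
  0.008795·V_2 - 0.0007692·V_1 - 0.0003333·V_3 - 0.007692·V_5 = 0
  0.2181·V_3 - 0.0003333·V_2 - 0.2128·V_5 = 0
  0.2598·V_5 - 0.03704·V_1 - 0.007692·V_2 - 0.2128·V_3 = 0
Solving these 4 simultaneous equations (Gaussian elimination) gives:
  V_1 = 23.28 V, V_2 = 19.86 V, V_3 = 19.1 V, V_5 = 19.55 V
Power in each resistor, P = (ΔV)²/R:
  P_R1 = (24 - 23.28)²/5.1 = 0.1013 W
  P_R2 = (23.28 - 19.86)²/1300 = 0.009023 W
  P_R3 = (19.86 - 19.1)²/3000 = 0.0001912 W
  P_R4 = (19.1 - 0)²/200 = 1.824 W
  P_R5 = (23.28 - 19.55)²/27 = 0.5166 W
  P_R6 = (19.86 - 19.55)²/130 = 0.0007377 W
  P_R7 = (19.1 - 19.55)²/4.7 = 0.04263 W
  P_R8 = (0 - 19.55)²/430 = 0.8885 W
P_total = P_R1 + P_R2 + P_R3 + P_R4 + P_R5 + P_R6 + P_R7 + P_R8 = 3.383 W

Final answer: 3.383 W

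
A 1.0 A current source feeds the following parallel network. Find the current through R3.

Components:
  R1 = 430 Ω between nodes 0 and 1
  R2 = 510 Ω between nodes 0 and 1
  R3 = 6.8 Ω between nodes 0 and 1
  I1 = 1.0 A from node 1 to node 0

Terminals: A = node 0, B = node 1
All resistors sit directly between nodes 0 and 1, so they are in parallel and share one voltage V; the full source current 1 A splits among them.
1/R_par = 1/430 + 1/510 + 1/6.8 = 0.1513 S  =>  R_par = 6.607 Ω
V = I × R_par = 1 × 6.607 = 6.607 V
I_R3 = V/R3 = 6.607/6.8 = 0.9717 A

Final answer: 0.9717 A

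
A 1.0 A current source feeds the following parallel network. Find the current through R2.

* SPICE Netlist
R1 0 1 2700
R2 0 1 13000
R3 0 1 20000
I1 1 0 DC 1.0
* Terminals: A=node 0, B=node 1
All resistors sit directly between nodes 0 and 1, so they are in parallel and share one voltage V; the full source current 1 A splits among them.
1/R_par = 1/2700 + 1/13000 + 1/20000 = 0.0004973 S  =>  R_par = 2011 Ω
V = I × R_par = 1 × 2011 = 2011 V
I_R2 = V/R2 = 2011/13000 = 0.1547 A

Final answer: 0.1547 A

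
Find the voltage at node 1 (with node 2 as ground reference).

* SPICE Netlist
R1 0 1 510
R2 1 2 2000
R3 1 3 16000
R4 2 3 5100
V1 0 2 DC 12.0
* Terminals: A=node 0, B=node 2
Nodal analysis, taking node 2 as the 0 V reference.
Source V1 fixes V_0 = 12 V.
KCL at each unknown node (sum of currents leaving = 0; resistances in Ω):
  Node 1: (V_1 - 12)/510 + (V_1 - 0)/2000 + (V_1 - V_3)/16000 = 0
  Node 3: (V_3 - V_1)/16000 + (V_3 - 0)/5100 = 0
Collecting terms (coefficients in siemens):
  0.002523·V_1 - 0.0000625·V_3 = 0.02353
  0.0002586·V_3 - 0.0000625·V_1 = 0
Determinant D = (0.002523)(0.0002586) - (-0.0000625)(-0.0000625) = 0.0000006486
V_1 = [(0.02353)(0.0002586) - (-0.0000625)(0)]/D = 9.381 V
V_3 = [(0.002523)(0) - (0.02353)(-0.0000625)]/D = 2.267 V
The requested potential is V_1 = 9.381 V.

Final answer: V_1 = 9.381 V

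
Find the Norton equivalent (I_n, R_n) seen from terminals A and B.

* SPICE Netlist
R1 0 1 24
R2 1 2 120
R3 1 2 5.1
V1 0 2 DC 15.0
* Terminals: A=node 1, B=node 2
Find the Thévenin equivalent first; then I_n = V_th/R_th and R_n = R_th.
Step 1 — V_th is the open-circuit voltage V_A - V_B (nothing connected across the terminals).
Nodal analysis, taking node 2 as the 0 V reference.
Source V1 fixes V_0 = 15 V.
KCL at each unknown node (sum of currents leaving = 0; resistances in Ω):
  Node 1: (V_1 - 15)/24 + (V_1 - 0)/120 + (V_1 - 0)/5.1 = 0
Collecting terms: 0.2461 × V_1 = 0.625  =>  V_1 = 2.54 V
V_th = V_1 - V_2 = 2.54 - 0 = 2.54 V
Step 2 — R_th: zero the source — replace V1 by a short circuit (node 2 merges into node 0) — and find the resistance seen between A (node 1) and B (node 0).
Reduce the network between node 1 (A) and node 0 (B) by series/parallel combination:
  Rp1 = R1 ‖ R2 ‖ R3 (parallel, all between nodes 0 and 1) = 1/(1/24 + 1/120 + 1/5.1) = 4.064 Ω
R_th = 4.064 Ω
I_n = V_th/R_th = 2.54/4.064 = 0.625 A, and R_n = R_th = 4.064 Ω

Final answer: I_n = 0.625 A, R_n = 4.064 Ω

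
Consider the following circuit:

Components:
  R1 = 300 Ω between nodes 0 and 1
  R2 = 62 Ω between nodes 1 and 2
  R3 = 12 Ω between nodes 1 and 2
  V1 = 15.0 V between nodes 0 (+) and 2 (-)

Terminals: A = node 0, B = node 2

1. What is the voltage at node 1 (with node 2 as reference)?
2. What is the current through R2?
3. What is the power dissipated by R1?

Nodal analysis, taking node 2 as the 0 V reference.
Source V1 fixes V_0 = 15 V.
KCL at each unknown node (sum of currents leaving = 0; resistances in Ω):
  Node 1: (V_1 - 15)/300 + (V_1 - 0)/62 + (V_1 - 0)/12 = 0
Collecting terms: 0.1028 × V_1 = 0.05  =>  V_1 = 0.4864 V
Part 1:
  Read off the nodal solution: V_1 = 0.4864 V
Part 2:
  I_R2 = (V_1 - V_2)/R2 = (0.4864 - 0)/62 = 0.007845 A
  Magnitude: I_R2 = 0.007845 A
Part 3:
  I_R1 = (V_0 - V_1)/R1 = (15 - 0.4864)/300 = 0.04838 A
  P_R1 = I_R1² × R1 = (0.04838)² × 300 = 0.7021 W

Final answers:
1. V_1 = 0.4864 V
2. I_R2 = 0.007845 A
3. P_R1 = 0.7021 W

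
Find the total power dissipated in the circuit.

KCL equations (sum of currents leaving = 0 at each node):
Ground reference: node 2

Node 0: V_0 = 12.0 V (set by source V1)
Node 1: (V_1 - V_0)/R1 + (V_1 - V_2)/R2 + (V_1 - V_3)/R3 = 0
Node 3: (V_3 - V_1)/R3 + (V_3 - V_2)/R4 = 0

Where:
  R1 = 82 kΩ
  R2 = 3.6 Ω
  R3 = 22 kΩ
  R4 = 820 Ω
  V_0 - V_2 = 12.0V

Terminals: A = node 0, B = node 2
Nodal analysis, taking node 2 as the 0 V reference.
Source V1 fixes V_0 = 12 V.
KCL at each unknown node (sum of currents leaving = 0; resistances in Ω):
  Node 1: (V_1 - 12)/82000 + (V_1 - 0)/3.6 + (V_1 - V_3)/22000 = 0
  Node 3: (V_3 - V_1)/22000 + (V_3 - 0)/820 = 0
Collecting terms (coefficients in siemens):
  0.2778·V_1 - 0.00004545·V_3 = 0.0001463
  0.001265·V_3 - 0.00004545·V_1 = 0
Determinant D = (0.2778)(0.001265) - (-0.00004545)(-0.00004545) = 0.0003515
V_1 = [(0.0001463)(0.001265) - (-0.00004545)(0)]/D = 0.0005267 V
V_3 = [(0.2778)(0) - (0.0001463)(-0.00004545)]/D = 0.00001893 V
Power in each resistor, P = (ΔV)²/R:
  P_R1 = (12 - 0.0005267)²/82000 = 0.001756 W
  P_R2 = (0.0005267 - 0)²/3.6 = 0.00000007707 W
  P_R3 = (0.0005267 - 0.00001893)²/22000 = 0.00000000001172 W
  P_R4 = (0 - 0.00001893)²/820 = 0.0000000000004369 W
P_total = P_R1 + P_R2 + P_R3 + P_R4 = 0.001756 W

Final answer: 0.001756 W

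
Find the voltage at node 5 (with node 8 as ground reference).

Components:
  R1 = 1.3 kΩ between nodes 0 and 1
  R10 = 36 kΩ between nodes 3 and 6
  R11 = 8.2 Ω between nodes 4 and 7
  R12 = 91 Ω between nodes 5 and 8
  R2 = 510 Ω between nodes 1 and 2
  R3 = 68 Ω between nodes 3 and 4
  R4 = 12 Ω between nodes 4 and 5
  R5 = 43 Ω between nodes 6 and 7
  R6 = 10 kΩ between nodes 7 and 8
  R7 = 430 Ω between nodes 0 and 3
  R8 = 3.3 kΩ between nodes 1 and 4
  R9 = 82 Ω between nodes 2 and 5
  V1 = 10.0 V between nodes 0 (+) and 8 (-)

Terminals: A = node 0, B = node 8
Nodal analysis, taking node 8 as the 0 V reference.
Source V1 fixes V_0 = 10 V.
KCL at each unknown node (sum of currents leaving = 0; resistances in Ω):
  Node 1: (V_1 - 10)/1300 + (V_1 - V_2)/510 + (V_1 - V_4)/3300 = 0
  Node 2: (V_2 - V_1)/510 + (V_2 - V_5)/82 = 0
  Node 3: (V_3 - V_4)/68 + (V_3 - 10)/430 + (V_3 - V_6)/36000 = 0
  Node 4: (V_4 - V_3)/68 + (V_4 - V_5)/12 + (V_4 - V_1)/3300 + (V_4 - V_7)/8.2 = 0
  Node 5: (V_5 - V_4)/12 + (V_5 - V_2)/82 + (V_5 - 0)/91 = 0
  Node 6: (V_6 - V_7)/43 + (V_6 - V_3)/36000 = 0
  Node 7: (V_7 - V_6)/43 + (V_7 - 0)/10000 + (V_7 - V_4)/8.2 = 0
Collecting terms (coefficients in siemens):
  0.003033·V_1 - 0.001961·V_2 - 0.000303·V_4 = 0.007692
  0.01416·V_2 - 0.001961·V_1 - 0.0122·V_5 = 0
  0.01706·V_3 - 0.01471·V_4 - 0.00002778·V_6 = 0.02326
  0.2203·V_4 - 0.000303·V_1 - 0.01471·V_3 - 0.08333·V_5 - 0.122·V_7 = 0
  0.1065·V_5 - 0.0122·V_2 - 0.08333·V_4 = 0
  0.02328·V_6 - 0.00002778·V_3 - 0.02326·V_7 = 0
  0.1453·V_7 - 0.122·V_4 - 0.02326·V_6 = 0
Solving these 7 simultaneous equations (Gaussian elimination) gives:
  V_1 = 4.139 V, V_2 = 2.164 V, V_3 = 3.128 V, V_4 = 2.043 V
  V_5 = 1.846 V, V_6 = 2.043 V, V_7 = 2.042 V
The requested potential is V_5 = 1.846 V.

Final answer: V_5 = 1.846 V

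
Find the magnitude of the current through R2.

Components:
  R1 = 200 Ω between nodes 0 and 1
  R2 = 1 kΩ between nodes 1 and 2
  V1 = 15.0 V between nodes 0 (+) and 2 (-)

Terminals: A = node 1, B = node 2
Nodal analysis, taking node 2 as the 0 V reference.
Source V1 fixes V_0 = 15 V.
KCL at each unknown node (sum of currents leaving = 0; resistances in Ω):
  Node 1: (V_1 - 15)/200 + (V_1 - 0)/1000 = 0
Collecting terms: 0.006 × V_1 = 0.075  =>  V_1 = 12.5 V
I_R2 = (V_1 - V_2)/R2 = (12.5 - 0)/1000 = 0.0125 A
|I_R2| = 0.0125 A

Final answer: |I_R2| = 0.0125 A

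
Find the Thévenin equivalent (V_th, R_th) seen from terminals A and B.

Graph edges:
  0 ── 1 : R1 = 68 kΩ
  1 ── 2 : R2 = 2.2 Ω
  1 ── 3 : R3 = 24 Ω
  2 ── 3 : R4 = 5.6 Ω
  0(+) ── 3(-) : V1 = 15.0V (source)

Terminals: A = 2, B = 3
Step 1 — V_th is the open-circuit voltage V_A - V_B (nothing connected across the terminals).
Nodal analysis, taking node 3 as the 0 V reference.
Source V1 fixes V_0 = 15 V.
KCL at each unknown node (sum of currents leaving = 0; resistances in Ω):
  Node 1: (V_1 - 15)/68000 + (V_1 - V_2)/2.2 + (V_1 - 0)/24 = 0
  Node 2: (V_2 - V_1)/2.2 + (V_2 - 0)/5.6 = 0
Collecting terms (coefficients in siemens):
  0.4962·V_1 - 0.4545·V_2 = 0.0002206
  0.6331·V_2 - 0.4545·V_1 = 0
Determinant D = (0.4962)(0.6331) - (-0.4545)(-0.4545) = 0.1076
V_1 = [(0.0002206)(0.6331) - (-0.4545)(0)]/D = 0.001298 V
V_2 = [(0.4962)(0) - (0.0002206)(-0.4545)]/D = 0.0009322 V
V_th = V_2 - V_3 = 0.0009322 - 0 = 0.0009322 V
Step 2 — R_th: zero the source — replace V1 by a short circuit (node 3 merges into node 0) — and find the resistance seen between A (node 2) and B (node 0).
Reduce the network between node 2 (A) and node 0 (B) by series/parallel combination:
  Rp1 = R1 ‖ R3 (parallel, both between nodes 0 and 1) = 1/(1/68000 + 1/24) = 23.99 Ω
  Rs1 = R2 + Rp1 (series, joined only at node 1) = 2.2 + 23.99 = 26.19 Ω
  Rp2 = R4 ‖ Rs1 (parallel, both between nodes 0 and 2) = 1/(1/5.6 + 1/26.19) = 4.614 Ω
R_th = 4.614 Ω

Final answer: V_th = 0.0009322 V, R_th = 4.614 Ω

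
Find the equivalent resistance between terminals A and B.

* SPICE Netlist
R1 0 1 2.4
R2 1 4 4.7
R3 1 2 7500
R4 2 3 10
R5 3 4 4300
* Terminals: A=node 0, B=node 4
Reduce the network between node 0 (A) and node 4 (B) by series/parallel combination:
  Rs1 = R3 + R4 (series, joined only at node 2) = 7500 + 10 = 7510 Ω
  Rs2 = R5 + Rs1 (series, joined only at node 3) = 4300 + 7510 = 11810 Ω
  Rp1 = R2 ‖ Rs2 (parallel, both between nodes 1 and 4) = 1/(1/4.7 + 1/11810) = 4.698 Ω
  Rs3 = R1 + Rp1 (series, joined only at node 1) = 2.4 + 4.698 = 7.098 Ω
R_eq = 7.098 Ω

Final answer: 7.098 Ω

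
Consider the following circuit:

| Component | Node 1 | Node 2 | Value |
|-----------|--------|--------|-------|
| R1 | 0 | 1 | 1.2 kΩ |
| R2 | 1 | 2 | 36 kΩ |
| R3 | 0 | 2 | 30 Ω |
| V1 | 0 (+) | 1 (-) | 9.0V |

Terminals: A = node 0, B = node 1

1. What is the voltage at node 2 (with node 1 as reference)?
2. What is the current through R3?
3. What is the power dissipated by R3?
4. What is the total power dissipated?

Nodal analysis, taking node 1 as the 0 V reference.
Source V1 fixes V_0 = 9 V.
KCL at each unknown node (sum of currents leaving = 0; resistances in Ω):
  Node 2: (V_2 - 0)/36000 + (V_2 - 9)/30 = 0
Collecting terms: 0.03336 × V_2 = 0.3  =>  V_2 = 8.993 V
Part 1:
  Read off the nodal solution: V_2 = 8.993 V
Part 2:
  I_R3 = (V_0 - V_2)/R3 = (9 - 8.993)/30 = 0.0002498 A
  Magnitude: I_R3 = 0.0002498 A
Part 3:
  I_R3 = (V_0 - V_2)/R3 = (9 - 8.993)/30 = 0.0002498 A
  P_R3 = I_R3² × R3 = (0.0002498)² × 30 = 0.000001872 W
Part 4:
  Power in each resistor, P = (ΔV)²/R:
    P_R1 = (9 - 0)²/1200 = 0.0675 W
    P_R2 = (0 - 8.993)²/36000 = 0.002246 W
    P_R3 = (9 - 8.993)²/30 = 0.000001872 W
  P_total = P_R1 + P_R2 + P_R3 = 0.06975 W

Final answers:
1. V_2 = 8.993 V
2. I_R3 = 0.0002498 A
3. P_R3 = 1.872e-06 W
4. P_total = 0.06975 W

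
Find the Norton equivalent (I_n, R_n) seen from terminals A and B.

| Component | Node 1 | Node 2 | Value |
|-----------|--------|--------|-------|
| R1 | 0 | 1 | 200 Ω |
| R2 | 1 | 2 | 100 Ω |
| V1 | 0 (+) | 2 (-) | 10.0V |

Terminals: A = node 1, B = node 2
Find the Thévenin equivalent first; then I_n = V_th/R_th and R_n = R_th.
Step 1 — V_th is the open-circuit voltage V_A - V_B (nothing connected across the terminals).
Nodal analysis, taking node 2 as the 0 V reference.
Source V1 fixes V_0 = 10 V.
KCL at each unknown node (sum of currents leaving = 0; resistances in Ω):
  Node 1: (V_1 - 10)/200 + (V_1 - 0)/100 = 0
Collecting terms: 0.015 × V_1 = 0.05  =>  V_1 = 3.333 V
V_th = V_1 - V_2 = 3.333 - 0 = 3.333 V
Step 2 — R_th: zero the source — replace V1 by a short circuit (node 2 merges into node 0) — and find the resistance seen between A (node 1) and B (node 0).
Reduce the network between node 1 (A) and node 0 (B) by series/parallel combination:
  Rp1 = R1 ‖ R2 (parallel, both between nodes 0 and 1) = 1/(1/200 + 1/100) = 66.67 Ω
R_th = 66.67 Ω
I_n = V_th/R_th = 3.333/66.67 = 0.05 A, and R_n = R_th = 66.67 Ω

Final answer: I_n = 0.05 A, R_n = 66.67 Ω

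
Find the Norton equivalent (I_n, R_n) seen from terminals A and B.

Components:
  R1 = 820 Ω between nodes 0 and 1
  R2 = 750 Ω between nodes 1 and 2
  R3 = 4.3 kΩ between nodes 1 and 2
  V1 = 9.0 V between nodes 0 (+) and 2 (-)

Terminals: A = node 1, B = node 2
Find the Thévenin equivalent first; then I_n = V_th/R_th and R_n = R_th.
Step 1 — V_th is the open-circuit voltage V_A - V_B (nothing connected across the terminals).
Nodal analysis, taking node 2 as the 0 V reference.
Source V1 fixes V_0 = 9 V.
KCL at each unknown node (sum of currents leaving = 0; resistances in Ω):
  Node 1: (V_1 - 9)/820 + (V_1 - 0)/750 + (V_1 - 0)/4300 = 0
Collecting terms: 0.002785 × V_1 = 0.01098  =>  V_1 = 3.94 V
V_th = V_1 - V_2 = 3.94 - 0 = 3.94 V
Step 2 — R_th: zero the source — replace V1 by a short circuit (node 2 merges into node 0) — and find the resistance seen between A (node 1) and B (node 0).
Reduce the network between node 1 (A) and node 0 (B) by series/parallel combination:
  Rp1 = R1 ‖ R2 ‖ R3 (parallel, all between nodes 0 and 1) = 1/(1/820 + 1/750 + 1/4300) = 359 Ω
R_th = 359 Ω
I_n = V_th/R_th = 3.94/359 = 0.01098 A, and R_n = R_th = 359 Ω

Final answer: I_n = 0.01098 A, R_n = 359 Ω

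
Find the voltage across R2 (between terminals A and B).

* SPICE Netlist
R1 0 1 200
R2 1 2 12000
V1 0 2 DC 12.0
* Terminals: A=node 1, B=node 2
R1 and R2 are in series across V1 (node 0 → node 1 → node 2), and the output A–B is taken across R2, so this is a voltage divider.
Series current: I = V1/(R1 + R2) = 12/(200 + 12000) = 12/12200 = 0.0009836 A
V_R2 = I × R2 = V1 × R2/(R1 + R2) = 12 × 12000/12200 = 11.8 V

Final answer: 11.8 V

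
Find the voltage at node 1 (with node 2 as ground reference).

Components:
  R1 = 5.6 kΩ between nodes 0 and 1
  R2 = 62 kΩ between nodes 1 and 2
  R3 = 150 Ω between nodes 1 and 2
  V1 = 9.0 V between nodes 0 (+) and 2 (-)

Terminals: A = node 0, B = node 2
Nodal analysis, taking node 2 as the 0 V reference.
Source V1 fixes V_0 = 9 V.
KCL at each unknown node (sum of currents leaving = 0; resistances in Ω):
  Node 1: (V_1 - 9)/5600 + (V_1 - 0)/62000 + (V_1 - 0)/150 = 0
Collecting terms: 0.006861 × V_1 = 0.001607  =>  V_1 = 0.2342 V
The requested potential is V_1 = 0.2342 V.

Final answer: V_1 = 0.2342 V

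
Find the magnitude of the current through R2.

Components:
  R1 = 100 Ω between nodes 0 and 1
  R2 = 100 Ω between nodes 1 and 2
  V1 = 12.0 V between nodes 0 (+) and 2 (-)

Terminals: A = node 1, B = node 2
Nodal analysis, taking node 2 as the 0 V reference.
Source V1 fixes V_0 = 12 V.
KCL at each unknown node (sum of currents leaving = 0; resistances in Ω):
  Node 1: (V_1 - 12)/100 + (V_1 - 0)/100 = 0
Collecting terms: 0.02 × V_1 = 0.12  =>  V_1 = 6 V
I_R2 = (V_1 - V_2)/R2 = (6 - 0)/100 = 0.06 A
|I_R2| = 0.06 A

Final answer: |I_R2| = 0.06 A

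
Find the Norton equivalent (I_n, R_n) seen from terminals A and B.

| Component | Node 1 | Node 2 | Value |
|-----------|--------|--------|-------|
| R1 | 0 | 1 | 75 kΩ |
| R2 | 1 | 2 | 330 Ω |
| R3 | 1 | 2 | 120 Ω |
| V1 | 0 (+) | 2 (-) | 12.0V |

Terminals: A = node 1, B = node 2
Find the Thévenin equivalent first; then I_n = V_th/R_th and R_n = R_th.
Step 1 — V_th is the open-circuit voltage V_A - V_B (nothing connected across the terminals).
Nodal analysis, taking node 2 as the 0 V reference.
Source V1 fixes V_0 = 12 V.
KCL at each unknown node (sum of currents leaving = 0; resistances in Ω):
  Node 1: (V_1 - 12)/75000 + (V_1 - 0)/330 + (V_1 - 0)/120 = 0
Collecting terms: 0.01138 × V_1 = 0.00016  =>  V_1 = 0.01406 V
V_th = V_1 - V_2 = 0.01406 - 0 = 0.01406 V
Step 2 — R_th: zero the source — replace V1 by a short circuit (node 2 merges into node 0) — and find the resistance seen between A (node 1) and B (node 0).
Reduce the network between node 1 (A) and node 0 (B) by series/parallel combination:
  Rp1 = R1 ‖ R2 ‖ R3 (parallel, all between nodes 0 and 1) = 1/(1/75000 + 1/330 + 1/120) = 87.9 Ω
R_th = 87.9 Ω
I_n = V_th/R_th = 0.01406/87.9 = 0.00016 A, and R_n = R_th = 87.9 Ω

Final answer: I_n = 0.00016 A, R_n = 87.9 Ω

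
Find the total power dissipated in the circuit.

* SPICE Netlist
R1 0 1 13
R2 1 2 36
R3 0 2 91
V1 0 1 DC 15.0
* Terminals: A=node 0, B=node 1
Nodal analysis, taking node 1 as the 0 V reference.
Source V1 fixes V_0 = 15 V.
KCL at each unknown node (sum of currents leaving = 0; resistances in Ω):
  Node 2: (V_2 - 0)/36 + (V_2 - 15)/91 = 0
Collecting terms: 0.03877 × V_2 = 0.1648  =>  V_2 = 4.252 V
Power in each resistor, P = (ΔV)²/R:
  P_R1 = (15 - 0)²/13 = 17.31 W
  P_R2 = (0 - 4.252)²/36 = 0.5022 W
  P_R3 = (15 - 4.252)²/91 = 1.269 W
P_total = P_R1 + P_R2 + P_R3 = 19.08 W

Final answer: 19.08 W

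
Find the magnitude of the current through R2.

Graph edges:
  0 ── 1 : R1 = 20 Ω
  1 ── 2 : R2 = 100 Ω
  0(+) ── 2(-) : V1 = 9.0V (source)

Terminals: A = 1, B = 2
Nodal analysis, taking node 2 as the 0 V reference.
Source V1 fixes V_0 = 9 V.
KCL at each unknown node (sum of currents leaving = 0; resistances in Ω):
  Node 1: (V_1 - 9)/20 + (V_1 - 0)/100 = 0
Collecting terms: 0.06 × V_1 = 0.45  =>  V_1 = 7.5 V
I_R2 = (V_1 - V_2)/R2 = (7.5 - 0)/100 = 0.075 A
|I_R2| = 0.075 A

Final answer: |I_R2| = 0.075 A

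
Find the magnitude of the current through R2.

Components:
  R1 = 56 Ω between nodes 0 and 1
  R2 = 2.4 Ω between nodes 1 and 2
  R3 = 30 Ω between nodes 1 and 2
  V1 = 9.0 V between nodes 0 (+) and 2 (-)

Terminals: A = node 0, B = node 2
Nodal analysis, taking node 2 as the 0 V reference.
Source V1 fixes V_0 = 9 V.
KCL at each unknown node (sum of currents leaving = 0; resistances in Ω):
  Node 1: (V_1 - 9)/56 + (V_1 - 0)/2.4 + (V_1 - 0)/30 = 0
Collecting terms: 0.4679 × V_1 = 0.1607  =>  V_1 = 0.3435 V
I_R2 = (V_1 - V_2)/R2 = (0.3435 - 0)/2.4 = 0.1431 A
|I_R2| = 0.1431 A

Final answer: |I_R2| = 0.1431 A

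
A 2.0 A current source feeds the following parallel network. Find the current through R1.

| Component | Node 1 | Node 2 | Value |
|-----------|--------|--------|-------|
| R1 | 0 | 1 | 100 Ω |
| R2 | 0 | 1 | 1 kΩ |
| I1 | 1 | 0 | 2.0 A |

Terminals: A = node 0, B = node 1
All resistors sit directly between nodes 0 and 1, so they are in parallel and share one voltage V; the full source current 2 A splits among them.
1/R_par = 1/100 + 1/1000 = 0.011 S  =>  R_par = 90.91 Ω
V = I × R_par = 2 × 90.91 = 181.8 V
I_R1 = V/R1 = 181.8/100 = 1.818 A

Final answer: 1.818 A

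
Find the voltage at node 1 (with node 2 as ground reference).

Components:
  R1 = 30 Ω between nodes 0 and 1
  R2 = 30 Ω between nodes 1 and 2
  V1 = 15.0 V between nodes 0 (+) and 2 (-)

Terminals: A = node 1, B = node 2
Nodal analysis, taking node 2 as the 0 V reference.
Source V1 fixes V_0 = 15 V.
KCL at each unknown node (sum of currents leaving = 0; resistances in Ω):
  Node 1: (V_1 - 15)/30 + (V_1 - 0)/30 = 0
Collecting terms: 0.06667 × V_1 = 0.5  =>  V_1 = 7.5 V
The requested potential is V_1 = 7.5 V.

Final answer: V_1 = 7.5 V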